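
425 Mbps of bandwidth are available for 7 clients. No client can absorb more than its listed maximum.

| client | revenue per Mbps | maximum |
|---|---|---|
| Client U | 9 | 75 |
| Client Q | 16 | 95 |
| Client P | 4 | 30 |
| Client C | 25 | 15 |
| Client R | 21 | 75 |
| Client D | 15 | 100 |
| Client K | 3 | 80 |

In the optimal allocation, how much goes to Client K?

35

Rank by revenue per Mbps: Client C 25 > Client R 21 > Client Q 16 > Client D 15 > Client U 9 > Client P 4 > Client K 3.
Client C takes 15 to reach its cap of 15 → 410 left.
Client R: +75 to 75 (cap) → 335 left.
Give Client Q 95 to hit its cap of 95 → 240 left.
Give Client D 100 to hit its cap of 100 → 140 left.
Client U takes 75 to reach its cap of 75 → 65 left.
Client P takes 30 to reach its cap of 30 → 35 left.
Client K: +35 (room for 80) → 35. Pool exhausted.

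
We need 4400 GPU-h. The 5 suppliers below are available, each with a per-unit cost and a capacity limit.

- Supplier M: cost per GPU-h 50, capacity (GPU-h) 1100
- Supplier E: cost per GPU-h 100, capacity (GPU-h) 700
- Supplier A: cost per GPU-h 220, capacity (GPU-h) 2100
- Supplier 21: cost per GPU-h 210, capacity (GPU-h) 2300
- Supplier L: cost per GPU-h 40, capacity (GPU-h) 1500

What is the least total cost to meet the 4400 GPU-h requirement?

Cheapest first:
Supplier L at 40: take all 1500 GPU-h ; 2900 still needed.
Supplier M (50): use full 1100 ; 1800 GPU-h to go.
Take 700 from Supplier E at 100 ; need 1100 more.
Take 1100 from Supplier 21 at 210 to finish.
Supplier A: unused.
Cost = 1500×40 + 1100×50 + 700×100 + 1100×210 = 416000.

416000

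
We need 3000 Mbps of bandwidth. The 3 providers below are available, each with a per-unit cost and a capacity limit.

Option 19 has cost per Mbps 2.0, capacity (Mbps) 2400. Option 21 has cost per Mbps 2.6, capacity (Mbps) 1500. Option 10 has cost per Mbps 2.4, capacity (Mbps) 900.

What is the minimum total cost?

6240

Use providers in increasing cost order.
Option 19 at 2.0: take all 2400 Mbps — 600 still needed.
Option 10 at 2.4: take 600 of its 900 — requirement met.
Option 21: unused.
Cost = 2400×2.0 + 600×2.4 = 6240.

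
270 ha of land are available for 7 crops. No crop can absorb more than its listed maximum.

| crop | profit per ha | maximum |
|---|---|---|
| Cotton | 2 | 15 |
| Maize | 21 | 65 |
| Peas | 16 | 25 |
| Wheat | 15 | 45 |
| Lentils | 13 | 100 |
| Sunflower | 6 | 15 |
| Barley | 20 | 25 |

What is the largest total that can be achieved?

Highest profit per ha first: Maize 21 > Barley 20 > Peas 16 > Wheat 15 > Lentils 13 > Sunflower 6 > Cotton 2.
Give Maize 65 to hit its cap of 65 → 205 left.
Barley: +25 to 25 (cap) → 180 left.
Give Peas 25 to hit its cap of 25 → 155 left.
Wheat takes 45 to reach its cap of 45 → 110 left.
Lentils takes 100 to reach its cap of 100 → 10 left.
Sunflower has room for 15 but only 10 remain, so it gets 10.
Total = 21×65 + 16×25 + 15×45 + 13×100 + 6×10 + 20×25 = 4300.

4300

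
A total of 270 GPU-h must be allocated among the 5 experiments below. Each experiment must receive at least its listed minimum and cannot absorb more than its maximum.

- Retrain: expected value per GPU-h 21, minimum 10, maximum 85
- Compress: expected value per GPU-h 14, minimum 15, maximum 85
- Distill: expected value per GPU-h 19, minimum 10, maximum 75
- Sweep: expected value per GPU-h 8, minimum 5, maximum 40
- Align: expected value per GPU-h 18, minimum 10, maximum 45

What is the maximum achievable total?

Meeting every minimum uses 10+15+10+5+10 = 50 GPU-h, leaving 220.
Order the experiments by expected value per GPU-h: Retrain 21 > Distill 19 > Align 18 > Compress 14 > Sweep 8.
Give Retrain 75 more to hit its cap of 85 ; 145 left.
Give Distill 65 more to hit its cap of 75 ; 80 left.
Align: +35 to 45 (cap) ; 45 left.
Compress has room for 70 more but only 45 remain, so it gets 60.
Total = 21×85 + 14×60 + 19×75 + 8×5 + 18×45 = 4900.

4900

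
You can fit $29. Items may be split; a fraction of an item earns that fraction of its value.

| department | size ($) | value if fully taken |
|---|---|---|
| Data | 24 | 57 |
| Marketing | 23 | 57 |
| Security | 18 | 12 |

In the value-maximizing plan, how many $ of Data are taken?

6

Sort by value density: Marketing 57/23≈2.48, Data 57/24≈2.38, Security 12/18≈0.667.
Take all of Marketing (23 $, value 57) ; 6 $ left.
6 $ left: a 6/24 share of Data gives 57×6/24 = 14.25.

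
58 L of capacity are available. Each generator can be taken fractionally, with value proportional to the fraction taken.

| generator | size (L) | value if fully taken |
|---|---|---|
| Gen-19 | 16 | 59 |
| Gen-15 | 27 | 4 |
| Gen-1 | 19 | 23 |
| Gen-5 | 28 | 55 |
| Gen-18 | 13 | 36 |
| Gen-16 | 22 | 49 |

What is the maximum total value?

157.75

Rank by value-to-size ratio: Gen-19 59/16≈3.69, Gen-18 36/13≈2.77, Gen-16 49/22≈2.23, Gen-5 55/28≈1.96, Gen-1 23/19≈1.21, Gen-15 4/27≈0.148.
Take all of Gen-19 (16 L, value 59) ; 42 L left.
Take all of Gen-18 (13 L, value 36) ; 29 L left.
Take all of Gen-16 (22 L, value 49) ; 7 L left.
Fill the last 7 L with part of Gen-5: 7/28 of it earns 13.75.
Total value = 157.75.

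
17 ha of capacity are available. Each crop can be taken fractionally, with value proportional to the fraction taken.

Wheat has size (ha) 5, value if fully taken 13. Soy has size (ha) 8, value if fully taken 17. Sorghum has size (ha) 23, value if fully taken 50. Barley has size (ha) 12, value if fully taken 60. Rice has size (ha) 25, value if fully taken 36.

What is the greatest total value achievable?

Sort by value density: Barley 60/12≈5, Wheat 13/5≈2.6, Sorghum 50/23≈2.17, Soy 17/8≈2.12, Rice 36/25≈1.44.
Take all of Barley (12 ha, value 60) ; 5 ha left.
All 5 ha of Wheat fit (value 13) ; 0 remain.
Total value = 73.

73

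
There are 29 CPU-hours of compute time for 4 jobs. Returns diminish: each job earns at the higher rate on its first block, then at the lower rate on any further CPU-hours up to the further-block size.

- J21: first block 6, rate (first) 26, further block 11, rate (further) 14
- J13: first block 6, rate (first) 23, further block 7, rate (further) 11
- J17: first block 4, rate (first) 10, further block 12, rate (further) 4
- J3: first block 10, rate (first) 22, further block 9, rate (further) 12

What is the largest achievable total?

612

Treat each block as its own option and order by rate: J21/tier1 26 > J13/tier1 23 > J3/tier1 22 > J21/tier2 14 > J3/tier2 12 > J13/tier2 11 > J17/tier1 10 > J17/tier2 4.
J21 tier1 at 26: fill all 6 → 23 left.
Fill J13 tier1 block (6 at 23) → 17 left.
J3/tier1 (22): +10 → 7 left.
J21 tier2 at 14: only 7 left, fill 7.
Total = 26×6 + 23×6 + 22×10 + 14×7 = 612.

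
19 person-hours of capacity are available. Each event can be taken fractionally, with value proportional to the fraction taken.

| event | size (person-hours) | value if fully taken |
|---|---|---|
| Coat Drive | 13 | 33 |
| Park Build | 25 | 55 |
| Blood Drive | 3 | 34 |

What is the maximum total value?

73.6

Rank by value-to-size ratio: Blood Drive 34/3≈11.3, Coat Drive 33/13≈2.54, Park Build 55/25≈2.2.
Blood Drive: take in full, 3 person-hours for value 34 — 16 left.
Take all of Coat Drive (13 person-hours, value 33) — 3 person-hours left.
Fill the last 3 person-hours with part of Park Build: 3/25 of it earns 6.6.
Total value = 73.6.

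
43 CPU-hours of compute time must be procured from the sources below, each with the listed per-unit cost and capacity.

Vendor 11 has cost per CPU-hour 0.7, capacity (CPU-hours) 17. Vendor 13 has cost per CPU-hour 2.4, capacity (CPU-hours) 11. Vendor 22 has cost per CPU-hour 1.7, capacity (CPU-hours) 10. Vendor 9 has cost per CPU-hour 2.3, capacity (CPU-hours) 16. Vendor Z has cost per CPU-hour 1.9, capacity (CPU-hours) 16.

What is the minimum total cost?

59.3

Fill from the cheapest source first.
Take 17 from Vendor 11 at 0.7 ; need 26 more.
Vendor 22 (1.7): use full 10 ; 16 CPU-hours to go.
Vendor Z (1.9): use full 16 ; 0 CPU-hours to go.
Vendor 9, Vendor 13: unused.
Cost = 17×0.7 + 10×1.7 + 16×1.9 = 59.3.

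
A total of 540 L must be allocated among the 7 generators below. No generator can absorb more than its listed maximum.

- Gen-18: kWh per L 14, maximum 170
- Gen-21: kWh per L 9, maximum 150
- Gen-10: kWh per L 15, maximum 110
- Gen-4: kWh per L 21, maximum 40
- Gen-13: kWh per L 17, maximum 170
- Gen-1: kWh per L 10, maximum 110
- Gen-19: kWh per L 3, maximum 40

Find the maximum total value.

Order the generators by kWh per L: Gen-4 21 > Gen-13 17 > Gen-10 15 > Gen-18 14 > Gen-1 10 > Gen-21 9 > Gen-19 3.
Gen-4 takes 40 to reach its cap of 40 → 500 left.
Give Gen-13 170 to hit its cap of 170 → 330 left.
Gen-10: +110 to 110 (cap) → 220 left.
Gen-18: +170 to 170 (cap) → 50 left.
Gen-1: +50 (room for 110) → 50. Pool exhausted.
Total = 14×170 + 15×110 + 21×40 + 17×170 + 10×50 = 8260.

8260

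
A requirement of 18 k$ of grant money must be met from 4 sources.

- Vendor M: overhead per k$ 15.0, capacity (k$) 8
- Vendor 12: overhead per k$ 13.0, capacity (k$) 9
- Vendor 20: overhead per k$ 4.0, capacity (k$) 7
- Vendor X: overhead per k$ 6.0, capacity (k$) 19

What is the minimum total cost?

94

Use sources in increasing cost order.
Vendor 20 at 4.0: take all 7 k$ → 11 still needed.
Vendor X (6.0): take the remaining 11 → done.
Vendor 12, Vendor M: unused.
Cost = 7×4.0 + 11×6.0 = 94.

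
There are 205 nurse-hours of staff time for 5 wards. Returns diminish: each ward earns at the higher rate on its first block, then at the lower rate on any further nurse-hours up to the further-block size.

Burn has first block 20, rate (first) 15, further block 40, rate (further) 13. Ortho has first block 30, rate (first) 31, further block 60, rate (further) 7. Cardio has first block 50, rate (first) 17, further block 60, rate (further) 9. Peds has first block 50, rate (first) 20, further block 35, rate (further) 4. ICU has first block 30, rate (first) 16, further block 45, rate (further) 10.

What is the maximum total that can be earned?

3885

Rank every tier by rate: Ortho/T1 31 > Peds/T1 20 > Cardio/T1 17 > ICU/T1 16 > Burn/T1 15 > Burn/T2 13 > ICU/T2 10 > Cardio/T2 9 > Ortho/T2 7 > Peds/T2 4.
Ortho T1 at 31: fill all 30 ; 175 left.
Fill Peds T1 block (50 at 20) ; 125 left.
Cardio T1 at 17: fill all 50 ; 75 left.
ICU/T1 (16): +30 ; 45 left.
Fill Burn T1 block (20 at 15) ; 25 left.
Burn/T2: +25 of 40 at 13; pool empty.
Total = 31×30 + 20×50 + 17×50 + 16×30 + 15×20 + 13×25 = 3885.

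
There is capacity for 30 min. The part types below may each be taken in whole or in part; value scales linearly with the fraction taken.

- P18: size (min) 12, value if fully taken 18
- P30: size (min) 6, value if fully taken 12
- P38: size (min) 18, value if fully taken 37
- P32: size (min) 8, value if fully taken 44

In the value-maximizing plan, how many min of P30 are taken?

4

Rank by value-to-size ratio: P32 44/8≈5.5, P38 37/18≈2.06, P30 12/6≈2, P18 18/12≈1.5.
All 8 min of P32 fit (value 44) ; 22 remain.
Take all of P38 (18 min, value 37) ; 4 min left.
Fill the last 4 min with part of P30: 4/6 of it earns 8.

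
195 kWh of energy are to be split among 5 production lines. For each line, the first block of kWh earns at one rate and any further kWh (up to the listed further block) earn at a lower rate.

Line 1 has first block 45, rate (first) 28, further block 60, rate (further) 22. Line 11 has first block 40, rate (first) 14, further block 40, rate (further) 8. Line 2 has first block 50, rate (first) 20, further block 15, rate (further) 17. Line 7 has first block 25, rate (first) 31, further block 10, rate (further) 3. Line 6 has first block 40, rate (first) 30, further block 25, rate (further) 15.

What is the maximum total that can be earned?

Treat each block as its own option and order by rate: Line 7/first 31 > Line 6/first 30 > Line 1/first 28 > Line 1/second 22 > Line 2/first 20 > Line 2/second 17 > Line 6/second 15 > Line 11/first 14 > Line 11/second 8 > Line 7/second 3.
Fill Line 7 first block (25 at 31) — 170 left.
Line 6 first at 30: fill all 40 — 130 left.
Fill Line 1 first block (45 at 28) — 85 left.
Line 1/second (22): +60 — 25 left.
25 remain; put them into Line 2 first at 20.
Total = 31×25 + 30×40 + 28×45 + 22×60 + 20×25 = 5055.

5055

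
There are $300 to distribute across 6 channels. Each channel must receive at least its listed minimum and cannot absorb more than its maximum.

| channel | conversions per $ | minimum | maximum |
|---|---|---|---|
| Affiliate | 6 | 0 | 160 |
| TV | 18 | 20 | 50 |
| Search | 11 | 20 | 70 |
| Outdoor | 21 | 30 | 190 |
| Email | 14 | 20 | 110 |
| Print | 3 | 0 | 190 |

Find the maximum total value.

5670

Meeting every minimum uses 0+20+20+30+20+0 = 90 $, leaving 210.
Order the channels by conversions per $: Outdoor 21 > TV 18 > Email 14 > Search 11 > Affiliate 6 > Print 3.
Give Outdoor 160 more to hit its cap of 190 → 50 left.
Give TV 30 more to hit its cap of 50 → 20 left.
Email: +20 (room for 90) → 40. Pool exhausted.
Total = 18×50 + 11×20 + 21×190 + 14×40 = 5670.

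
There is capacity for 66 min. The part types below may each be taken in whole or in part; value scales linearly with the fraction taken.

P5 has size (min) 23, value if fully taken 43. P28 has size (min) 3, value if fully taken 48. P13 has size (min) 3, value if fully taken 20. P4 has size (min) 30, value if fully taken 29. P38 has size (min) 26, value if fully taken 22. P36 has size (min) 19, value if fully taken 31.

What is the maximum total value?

159.4

Sort by value density: P28 48/3≈16, P13 20/3≈6.67, P5 43/23≈1.87, P36 31/19≈1.63, P4 29/30≈0.967, P38 22/26≈0.846.
P28: take in full, 3 min for value 48 ; 63 left.
Take all of P13 (3 min, value 20) ; 60 min left.
P5: take in full, 23 min for value 43 ; 37 left.
All 19 min of P36 fit (value 31) ; 18 remain.
Only 18 min remain; take 18/30 of P4 for value 29×18/30 = 17.4.
Total value = 159.4.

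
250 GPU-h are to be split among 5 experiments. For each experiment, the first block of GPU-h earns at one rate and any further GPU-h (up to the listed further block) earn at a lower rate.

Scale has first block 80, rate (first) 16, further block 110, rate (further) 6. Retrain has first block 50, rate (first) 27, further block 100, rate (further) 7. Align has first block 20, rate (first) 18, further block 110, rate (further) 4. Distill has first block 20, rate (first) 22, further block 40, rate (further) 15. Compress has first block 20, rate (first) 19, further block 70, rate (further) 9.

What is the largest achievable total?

Treat each block as its own option and order by rate: Retrain/first 27 > Distill/first 22 > Compress/first 19 > Align/first 18 > Scale/first 16 > Distill/second 15 > Compress/second 9 > Retrain/second 7 > Scale/second 6 > Align/second 4.
Fill Retrain first block (50 at 27) ; 200 left.
Fill Distill first block (20 at 22) ; 180 left.
Fill Compress first block (20 at 19) ; 160 left.
Align/first (18): +20 ; 140 left.
Fill Scale first block (80 at 16) ; 60 left.
Fill Distill second block (40 at 15) ; 20 left.
Compress/second: +20 of 70 at 9; pool empty.
Total = 27×50 + 22×20 + 19×20 + 18×20 + 16×80 + 15×40 + 9×20 = 4590.

4590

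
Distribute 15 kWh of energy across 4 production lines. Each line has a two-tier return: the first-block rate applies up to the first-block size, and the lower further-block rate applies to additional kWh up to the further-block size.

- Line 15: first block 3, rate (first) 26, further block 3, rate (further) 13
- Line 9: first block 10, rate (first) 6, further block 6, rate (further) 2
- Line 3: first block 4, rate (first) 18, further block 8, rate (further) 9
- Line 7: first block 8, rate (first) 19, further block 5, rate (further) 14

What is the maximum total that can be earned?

302

Treat each block as its own option and order by rate: Line 15/first 26 > Line 7/first 19 > Line 3/first 18 > Line 7/second 14 > Line 15/second 13 > Line 3/second 9 > Line 9/first 6 > Line 9/second 2.
Fill Line 15 first block (3 at 26) → 12 left.
Fill Line 7 first block (8 at 19) → 4 left.
Line 3/first (18): +4 → 0 left.
Total = 26×3 + 19×8 + 18×4 = 302.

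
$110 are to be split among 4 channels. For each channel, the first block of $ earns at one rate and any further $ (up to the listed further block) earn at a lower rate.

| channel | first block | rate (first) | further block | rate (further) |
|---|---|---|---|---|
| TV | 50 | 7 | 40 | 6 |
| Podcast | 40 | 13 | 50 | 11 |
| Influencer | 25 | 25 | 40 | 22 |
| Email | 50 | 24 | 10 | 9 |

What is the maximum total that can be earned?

2595

Treat each block as its own option and order by rate: Influencer/T1 25 > Email/T1 24 > Influencer/T2 22 > Podcast/T1 13 > Podcast/T2 11 > Email/T2 9 > TV/T1 7 > TV/T2 6.
Influencer T1 at 25: fill all 25 — 85 left.
Email/T1 (24): +50 — 35 left.
Influencer/T2: +35 of 40 at 22; pool empty.
Total = 25×25 + 24×50 + 22×35 = 2595.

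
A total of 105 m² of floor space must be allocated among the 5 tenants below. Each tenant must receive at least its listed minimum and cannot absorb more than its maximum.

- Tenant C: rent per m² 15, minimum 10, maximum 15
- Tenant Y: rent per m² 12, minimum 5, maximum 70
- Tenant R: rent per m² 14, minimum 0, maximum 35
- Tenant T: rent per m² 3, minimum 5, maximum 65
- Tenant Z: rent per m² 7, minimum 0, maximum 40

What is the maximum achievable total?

1330

Meeting every minimum uses 10+5+0+5+0 = 20 m², leaving 85.
Order the tenants by rent per m²: Tenant C 15 > Tenant R 14 > Tenant Y 12 > Tenant Z 7 > Tenant T 3.
Tenant C takes 5 more to reach its cap of 15 — 80 left.
Tenant R takes 35 more to reach its cap of 35 — 45 left.
Only 45 left; Tenant Y takes them to reach 50.
Total = 15×15 + 12×50 + 14×35 + 3×5 = 1330.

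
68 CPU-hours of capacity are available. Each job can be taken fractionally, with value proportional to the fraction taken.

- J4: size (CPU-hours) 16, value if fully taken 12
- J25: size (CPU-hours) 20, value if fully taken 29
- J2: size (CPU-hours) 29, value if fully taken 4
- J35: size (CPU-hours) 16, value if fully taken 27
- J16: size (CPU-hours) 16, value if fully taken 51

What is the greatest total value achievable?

119

Best value per unit of size first: J16 51/16≈3.19, J35 27/16≈1.69, J25 29/20≈1.45, J4 12/16≈0.75, J2 4/29≈0.138.
All 16 CPU-hours of J16 fit (value 51) — 52 remain.
All 16 CPU-hours of J35 fit (value 27) — 36 remain.
All 20 CPU-hours of J25 fit (value 29) — 16 remain.
J4: take in full, 16 CPU-hours for value 12 — 0 left.
Total value = 119.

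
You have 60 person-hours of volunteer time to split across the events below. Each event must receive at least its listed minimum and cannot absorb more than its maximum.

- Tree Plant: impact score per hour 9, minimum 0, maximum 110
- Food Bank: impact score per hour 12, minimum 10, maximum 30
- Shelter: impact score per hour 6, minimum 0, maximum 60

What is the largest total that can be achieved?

Meeting every minimum uses 0+10+0 = 10 person-hours, leaving 50.
Rank by impact score per hour: Food Bank 12 > Tree Plant 9 > Shelter 6.
Food Bank takes 20 more to reach its cap of 30 ; 30 left.
Tree Plant has room for 110 more but only 30 remain, so it gets 30.
Total = 9×30 + 12×30 = 630.

630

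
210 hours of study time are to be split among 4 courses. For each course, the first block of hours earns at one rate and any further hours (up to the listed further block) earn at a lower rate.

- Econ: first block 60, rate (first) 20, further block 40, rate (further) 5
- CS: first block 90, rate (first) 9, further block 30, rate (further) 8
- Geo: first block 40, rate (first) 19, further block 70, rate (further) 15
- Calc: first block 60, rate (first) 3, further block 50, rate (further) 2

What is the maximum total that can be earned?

3370

Rank every tier by rate: Econ/first 20 > Geo/first 19 > Geo/second 15 > CS/first 9 > CS/second 8 > Econ/second 5 > Calc/first 3 > Calc/second 2.
Econ/first (20): +60 ; 150 left.
Geo first at 19: fill all 40 ; 110 left.
Geo second at 15: fill all 70 ; 40 left.
40 remain; put them into CS first at 9.
Total = 20×60 + 19×40 + 15×70 + 9×40 = 3370.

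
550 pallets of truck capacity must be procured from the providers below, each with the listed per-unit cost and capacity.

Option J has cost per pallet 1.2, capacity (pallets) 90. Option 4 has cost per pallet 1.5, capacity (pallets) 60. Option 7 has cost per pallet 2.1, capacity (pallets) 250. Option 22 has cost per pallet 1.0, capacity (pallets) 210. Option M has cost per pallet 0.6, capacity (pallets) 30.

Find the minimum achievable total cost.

Cheapest first:
Take 30 from Option M at 0.6 ; need 520 more.
Take 210 from Option 22 at 1.0 ; need 310 more.
Option J at 1.2: take all 90 pallets ; 220 still needed.
Take 60 from Option 4 at 1.5 ; need 160 more.
Option 7 at 2.1: take 160 of its 250 ; requirement met.
Cost = 30×0.6 + 210×1.0 + 90×1.2 + 60×1.5 + 160×2.1 = 762.

762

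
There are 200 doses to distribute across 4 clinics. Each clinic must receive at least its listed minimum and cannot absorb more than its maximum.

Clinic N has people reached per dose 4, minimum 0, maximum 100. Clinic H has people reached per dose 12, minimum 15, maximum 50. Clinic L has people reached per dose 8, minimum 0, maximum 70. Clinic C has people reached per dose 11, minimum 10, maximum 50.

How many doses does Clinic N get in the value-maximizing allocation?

Meeting every minimum uses 0+15+0+10 = 25 doses, leaving 175.
Rank by people reached per dose: Clinic H 12 > Clinic C 11 > Clinic L 8 > Clinic N 4.
Clinic H takes 35 more to reach its cap of 50 ; 140 left.
Clinic C: +40 to 50 (cap) ; 100 left.
Clinic L takes 70 more to reach its cap of 70 ; 30 left.
Clinic N has room for 100 more but only 30 remain, so it gets 30.

30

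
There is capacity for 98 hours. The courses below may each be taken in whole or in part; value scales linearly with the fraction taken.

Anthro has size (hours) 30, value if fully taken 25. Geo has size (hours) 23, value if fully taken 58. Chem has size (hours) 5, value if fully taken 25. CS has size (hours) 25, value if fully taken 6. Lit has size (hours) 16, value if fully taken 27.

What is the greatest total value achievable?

140.76

Rank by value-to-size ratio: Chem 25/5≈5, Geo 58/23≈2.52, Lit 27/16≈1.69, Anthro 25/30≈0.833, CS 6/25≈0.24.
Take all of Chem (5 hours, value 25) — 93 hours left.
All 23 hours of Geo fit (value 58) — 70 remain.
All 16 hours of Lit fit (value 27) — 54 remain.
Anthro: take in full, 30 hours for value 25 — 24 left.
24 hours left: a 24/25 share of CS gives 6×24/25 = 5.76.
Total value = 140.76.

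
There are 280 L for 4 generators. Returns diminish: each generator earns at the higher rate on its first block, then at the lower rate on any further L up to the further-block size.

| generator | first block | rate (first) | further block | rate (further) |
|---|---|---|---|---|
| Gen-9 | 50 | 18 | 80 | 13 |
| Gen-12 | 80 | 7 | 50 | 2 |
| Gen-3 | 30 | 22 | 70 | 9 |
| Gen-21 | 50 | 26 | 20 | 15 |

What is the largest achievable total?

Rank every tier by rate: Gen-21/first 26 > Gen-3/first 22 > Gen-9/first 18 > Gen-21/second 15 > Gen-9/second 13 > Gen-3/second 9 > Gen-12/first 7 > Gen-12/second 2.
Gen-21 first at 26: fill all 50 ; 230 left.
Fill Gen-3 first block (30 at 22) ; 200 left.
Gen-9/first (18): +50 ; 150 left.
Gen-21/second (15): +20 ; 130 left.
Fill Gen-9 second block (80 at 13) ; 50 left.
Gen-3/second: +50 of 70 at 9; pool empty.
Total = 26×50 + 22×30 + 18×50 + 15×20 + 13×80 + 9×50 = 4650.

4650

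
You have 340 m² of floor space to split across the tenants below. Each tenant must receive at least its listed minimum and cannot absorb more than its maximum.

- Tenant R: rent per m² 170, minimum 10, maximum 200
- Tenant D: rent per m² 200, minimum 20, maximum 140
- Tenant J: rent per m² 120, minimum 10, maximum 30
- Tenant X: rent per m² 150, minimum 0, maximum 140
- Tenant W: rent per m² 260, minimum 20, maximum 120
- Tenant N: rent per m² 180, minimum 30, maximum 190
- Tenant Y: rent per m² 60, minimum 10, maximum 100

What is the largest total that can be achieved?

71700

Meeting every minimum uses 10+20+10+0+20+30+10 = 100 m², leaving 240.
Highest rent per m² first: Tenant W 260 > Tenant D 200 > Tenant N 180 > Tenant R 170 > Tenant X 150 > Tenant J 120 > Tenant Y 60.
Give Tenant W 100 more to hit its cap of 120 — 140 left.
Tenant D takes 120 more to reach its cap of 140 — 20 left.
Only 20 left; Tenant N takes them to reach 50.
Total = 170×10 + 200×140 + 120×10 + 260×120 + 180×50 + 60×10 = 71700.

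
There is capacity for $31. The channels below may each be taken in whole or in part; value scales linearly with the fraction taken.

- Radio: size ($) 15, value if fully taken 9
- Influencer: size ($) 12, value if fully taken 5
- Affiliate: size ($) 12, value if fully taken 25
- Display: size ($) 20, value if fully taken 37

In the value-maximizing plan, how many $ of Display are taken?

Rank by value-to-size ratio: Affiliate 25/12≈2.08, Display 37/20≈1.85, Radio 9/15≈0.6, Influencer 5/12≈0.417.
Affiliate: take in full, 12 $ for value 25 → 19 left.
19 $ left: a 19/20 share of Display gives 37×19/20 = 35.15.

19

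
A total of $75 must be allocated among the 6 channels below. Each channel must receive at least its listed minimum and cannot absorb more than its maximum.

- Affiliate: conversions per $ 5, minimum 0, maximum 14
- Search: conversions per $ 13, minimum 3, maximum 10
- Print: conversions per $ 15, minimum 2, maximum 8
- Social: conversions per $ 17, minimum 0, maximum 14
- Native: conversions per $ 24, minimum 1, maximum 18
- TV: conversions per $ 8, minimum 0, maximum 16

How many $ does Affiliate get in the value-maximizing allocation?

9

Meeting every minimum uses 0+3+2+0+1+0 = 6 $, leaving 69.
Order the channels by conversions per $: Native 24 > Social 17 > Print 15 > Search 13 > TV 8 > Affiliate 5.
Native: +17 to 18 (cap) — 52 left.
Give Social 14 more to hit its cap of 14 — 38 left.
Give Print 6 more to hit its cap of 8 — 32 left.
Search: +7 to 10 (cap) — 25 left.
TV takes 16 more to reach its cap of 16 — 9 left.
Affiliate has room for 14 more but only 9 remain, so it gets 9.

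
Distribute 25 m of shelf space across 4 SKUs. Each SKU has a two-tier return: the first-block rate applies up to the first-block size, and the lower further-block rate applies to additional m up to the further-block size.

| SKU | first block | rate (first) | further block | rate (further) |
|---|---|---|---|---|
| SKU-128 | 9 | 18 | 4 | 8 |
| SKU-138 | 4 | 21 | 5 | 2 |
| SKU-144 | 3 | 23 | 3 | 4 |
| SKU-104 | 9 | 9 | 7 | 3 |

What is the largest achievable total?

396

Rank every tier by rate: SKU-144/tier1 23 > SKU-138/tier1 21 > SKU-128/tier1 18 > SKU-104/tier1 9 > SKU-128/tier2 8 > SKU-144/tier2 4 > SKU-104/tier2 3 > SKU-138/tier2 2.
SKU-144/tier1 (23): +3 — 22 left.
SKU-138/tier1 (21): +4 — 18 left.
SKU-128/tier1 (18): +9 — 9 left.
SKU-104 tier1 at 9: fill all 9 — 0 left.
Total = 23×3 + 21×4 + 18×9 + 9×9 = 396.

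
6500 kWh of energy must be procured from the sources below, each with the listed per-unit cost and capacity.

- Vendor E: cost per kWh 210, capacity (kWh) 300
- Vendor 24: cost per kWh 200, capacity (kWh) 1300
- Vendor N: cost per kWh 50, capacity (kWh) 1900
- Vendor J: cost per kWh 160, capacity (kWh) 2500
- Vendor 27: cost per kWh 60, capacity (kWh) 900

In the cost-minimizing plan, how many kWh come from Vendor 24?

Cheapest first:
Take 1900 from Vendor N at 50 ; need 4600 more.
Vendor 27 (60): use full 900 ; 3700 kWh to go.
Take 2500 from Vendor J at 160 ; need 1200 more.
Vendor 24 (200): take the remaining 1200 ; done.
Vendor E: unused.

1200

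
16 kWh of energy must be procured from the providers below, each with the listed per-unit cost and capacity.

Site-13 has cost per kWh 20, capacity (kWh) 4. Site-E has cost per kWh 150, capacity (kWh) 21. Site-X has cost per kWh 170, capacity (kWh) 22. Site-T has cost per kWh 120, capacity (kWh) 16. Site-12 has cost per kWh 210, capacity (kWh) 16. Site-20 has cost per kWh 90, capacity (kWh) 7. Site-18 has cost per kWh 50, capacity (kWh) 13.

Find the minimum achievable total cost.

Fill from the cheapest provider first.
Take 4 from Site-13 at 20 — need 12 more.
Site-18 (50): take the remaining 12 — done.
Site-20, Site-T, Site-E, Site-X, Site-12: unused.
Cost = 4×20 + 12×50 = 680.

680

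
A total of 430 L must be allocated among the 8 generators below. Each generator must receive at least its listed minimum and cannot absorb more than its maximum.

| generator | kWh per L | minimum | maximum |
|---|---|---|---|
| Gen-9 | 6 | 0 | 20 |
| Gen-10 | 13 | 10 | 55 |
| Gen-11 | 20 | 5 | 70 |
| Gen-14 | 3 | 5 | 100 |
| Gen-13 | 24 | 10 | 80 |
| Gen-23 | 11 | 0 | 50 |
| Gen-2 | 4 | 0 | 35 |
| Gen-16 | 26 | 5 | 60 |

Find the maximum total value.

Meeting every minimum uses 0+10+5+5+10+0+0+5 = 35 L, leaving 395.
Highest kWh per L first: Gen-16 26 > Gen-13 24 > Gen-11 20 > Gen-10 13 > Gen-23 11 > Gen-9 6 > Gen-2 4 > Gen-14 3.
Gen-16: +55 to 60 (cap) — 340 left.
Gen-13 takes 70 more to reach its cap of 80 — 270 left.
Give Gen-11 65 more to hit its cap of 70 — 205 left.
Give Gen-10 45 more to hit its cap of 55 — 160 left.
Gen-23 takes 50 more to reach its cap of 50 — 110 left.
Gen-9 takes 20 more to reach its cap of 20 — 90 left.
Give Gen-2 35 more to hit its cap of 35 — 55 left.
Gen-14 has room for 95 more but only 55 remain, so it gets 60.
Total = 6×20 + 13×55 + 20×70 + 3×60 + 24×80 + 11×50 + 4×35 + 26×60 = 6585.

6585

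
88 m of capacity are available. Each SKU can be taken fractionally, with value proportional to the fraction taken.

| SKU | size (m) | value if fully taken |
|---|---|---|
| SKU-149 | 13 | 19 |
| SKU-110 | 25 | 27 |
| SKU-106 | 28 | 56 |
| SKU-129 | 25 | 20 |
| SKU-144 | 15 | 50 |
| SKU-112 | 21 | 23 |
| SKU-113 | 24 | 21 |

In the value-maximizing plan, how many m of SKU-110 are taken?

11

Sort by value density: SKU-144 50/15≈3.33, SKU-106 56/28≈2, SKU-149 19/13≈1.46, SKU-112 23/21≈1.1, SKU-110 27/25≈1.08, SKU-113 21/24≈0.875, SKU-129 20/25≈0.8.
Take all of SKU-144 (15 m, value 50) — 73 m left.
Take all of SKU-106 (28 m, value 56) — 45 m left.
SKU-149: take in full, 13 m for value 19 — 32 left.
Take all of SKU-112 (21 m, value 23) — 11 m left.
Only 11 m remain; take 11/25 of SKU-110 for value 27×11/25 = 11.88.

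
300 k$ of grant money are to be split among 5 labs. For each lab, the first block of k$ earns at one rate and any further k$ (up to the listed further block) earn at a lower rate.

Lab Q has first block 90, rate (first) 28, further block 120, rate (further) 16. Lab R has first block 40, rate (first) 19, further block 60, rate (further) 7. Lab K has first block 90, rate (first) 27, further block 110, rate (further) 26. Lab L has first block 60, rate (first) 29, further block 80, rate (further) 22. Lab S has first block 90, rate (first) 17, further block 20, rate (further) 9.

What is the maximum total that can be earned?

8250

Rank every tier by rate: Lab L/first 29 > Lab Q/first 28 > Lab K/first 27 > Lab K/second 26 > Lab L/second 22 > Lab R/first 19 > Lab S/first 17 > Lab Q/second 16 > Lab S/second 9 > Lab R/second 7.
Lab L first at 29: fill all 60 — 240 left.
Lab Q/first (28): +90 — 150 left.
Fill Lab K first block (90 at 27) — 60 left.
Lab K/second: +60 of 110 at 26; pool empty.
Total = 29×60 + 28×90 + 27×90 + 26×60 = 8250.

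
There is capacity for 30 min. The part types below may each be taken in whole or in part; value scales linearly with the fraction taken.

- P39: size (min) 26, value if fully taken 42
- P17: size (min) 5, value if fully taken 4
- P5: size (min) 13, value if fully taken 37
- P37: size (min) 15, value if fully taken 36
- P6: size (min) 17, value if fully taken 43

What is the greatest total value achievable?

80

Best value per unit of size first: P5 37/13≈2.85, P6 43/17≈2.53, P37 36/15≈2.4, P39 42/26≈1.62, P17 4/5≈0.8.
Take all of P5 (13 min, value 37) ; 17 min left.
P6: take in full, 17 min for value 43 ; 0 left.
Total value = 80.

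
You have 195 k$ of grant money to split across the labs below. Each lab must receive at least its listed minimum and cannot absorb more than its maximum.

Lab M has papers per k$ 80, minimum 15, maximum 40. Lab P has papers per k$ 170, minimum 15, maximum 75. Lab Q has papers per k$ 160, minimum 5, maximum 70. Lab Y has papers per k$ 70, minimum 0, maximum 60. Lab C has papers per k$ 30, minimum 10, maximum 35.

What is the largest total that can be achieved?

27450

Meeting every minimum uses 15+15+5+0+10 = 45 k$, leaving 150.
Order the labs by papers per k$: Lab P 170 > Lab Q 160 > Lab M 80 > Lab Y 70 > Lab C 30.
Lab P: +60 to 75 (cap) — 90 left.
Give Lab Q 65 more to hit its cap of 70 — 25 left.
Lab M takes 25 more to reach its cap of 40 — 0 left.
Total = 80×40 + 170×75 + 160×70 + 30×10 = 27450.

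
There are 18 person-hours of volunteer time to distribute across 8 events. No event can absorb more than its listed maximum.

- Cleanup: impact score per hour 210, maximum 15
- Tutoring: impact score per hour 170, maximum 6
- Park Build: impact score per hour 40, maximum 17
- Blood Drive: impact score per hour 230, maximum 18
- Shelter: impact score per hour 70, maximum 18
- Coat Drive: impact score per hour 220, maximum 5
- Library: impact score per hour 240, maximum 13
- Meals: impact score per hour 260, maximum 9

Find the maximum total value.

4500

Order the events by impact score per hour: Meals 260 > Library 240 > Blood Drive 230 > Coat Drive 220 > Cleanup 210 > Tutoring 170 > Shelter 70 > Park Build 40.
Meals takes 9 to reach its cap of 9 → 9 left.
Library: +9 (room for 13) → 9. Pool exhausted.
Total = 240×9 + 260×9 = 4500.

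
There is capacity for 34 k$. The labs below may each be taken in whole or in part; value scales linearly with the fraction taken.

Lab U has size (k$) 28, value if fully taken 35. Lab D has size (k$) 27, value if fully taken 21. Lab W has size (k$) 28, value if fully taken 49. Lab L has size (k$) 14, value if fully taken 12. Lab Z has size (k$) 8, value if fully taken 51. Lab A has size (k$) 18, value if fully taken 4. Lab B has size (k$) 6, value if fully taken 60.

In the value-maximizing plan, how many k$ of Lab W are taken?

20

Rank by value-to-size ratio: Lab B 60/6≈10, Lab Z 51/8≈6.38, Lab W 49/28≈1.75, Lab U 35/28≈1.25, Lab L 12/14≈0.857, Lab D 21/27≈0.778, Lab A 4/18≈0.222.
Take all of Lab B (6 k$, value 60) — 28 k$ left.
Lab Z: take in full, 8 k$ for value 51 — 20 left.
Only 20 k$ remain; take 20/28 of Lab W for value 49×20/28 = 35.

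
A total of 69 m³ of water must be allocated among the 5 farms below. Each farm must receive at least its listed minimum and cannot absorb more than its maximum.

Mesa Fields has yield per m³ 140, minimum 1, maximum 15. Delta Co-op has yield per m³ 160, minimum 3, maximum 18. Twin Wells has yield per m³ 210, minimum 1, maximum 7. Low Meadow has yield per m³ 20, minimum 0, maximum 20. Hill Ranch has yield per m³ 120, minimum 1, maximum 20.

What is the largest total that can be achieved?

Meeting every minimum uses 1+3+1+0+1 = 6 m³, leaving 63.
Order the farms by yield per m³: Twin Wells 210 > Delta Co-op 160 > Mesa Fields 140 > Hill Ranch 120 > Low Meadow 20.
Twin Wells: +6 to 7 (cap) — 57 left.
Delta Co-op: +15 to 18 (cap) — 42 left.
Mesa Fields: +14 to 15 (cap) — 28 left.
Hill Ranch takes 19 more to reach its cap of 20 — 9 left.
Only 9 left; Low Meadow takes them to reach 9.
Total = 140×15 + 160×18 + 210×7 + 20×9 + 120×20 = 9030.

9030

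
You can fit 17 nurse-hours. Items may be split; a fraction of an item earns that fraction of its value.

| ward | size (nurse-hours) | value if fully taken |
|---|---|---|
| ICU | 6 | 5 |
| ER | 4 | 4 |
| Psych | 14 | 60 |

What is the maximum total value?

63

Rank by value-to-size ratio: Psych 60/14≈4.29, ER 4/4≈1, ICU 5/6≈0.833.
Psych: take in full, 14 nurse-hours for value 60 — 3 left.
3 nurse-hours left: a 3/4 share of ER gives 4×3/4 = 3.
Total value = 63.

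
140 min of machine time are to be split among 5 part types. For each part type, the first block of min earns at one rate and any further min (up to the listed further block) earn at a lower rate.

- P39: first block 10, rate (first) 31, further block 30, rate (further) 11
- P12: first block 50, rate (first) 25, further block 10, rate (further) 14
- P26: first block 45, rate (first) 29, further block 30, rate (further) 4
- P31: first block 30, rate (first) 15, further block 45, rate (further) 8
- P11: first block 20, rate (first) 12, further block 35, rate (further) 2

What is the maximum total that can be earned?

3385

Treat each block as its own option and order by rate: P39/first 31 > P26/first 29 > P12/first 25 > P31/first 15 > P12/second 14 > P11/first 12 > P39/second 11 > P31/second 8 > P26/second 4 > P11/second 2.
Fill P39 first block (10 at 31) ; 130 left.
P26 first at 29: fill all 45 ; 85 left.
P12 first at 25: fill all 50 ; 35 left.
P31/first (15): +30 ; 5 left.
5 remain; put them into P12 second at 14.
Total = 31×10 + 29×45 + 25×50 + 15×30 + 14×5 = 3385.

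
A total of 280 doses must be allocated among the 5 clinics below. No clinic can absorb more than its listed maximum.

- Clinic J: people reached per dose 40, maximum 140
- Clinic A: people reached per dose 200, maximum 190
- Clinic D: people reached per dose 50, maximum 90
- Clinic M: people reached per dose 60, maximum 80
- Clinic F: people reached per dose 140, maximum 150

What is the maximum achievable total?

50600

Order the clinics by people reached per dose: Clinic A 200 > Clinic F 140 > Clinic M 60 > Clinic D 50 > Clinic J 40.
Clinic A: +190 to 190 (cap) ; 90 left.
Clinic F has room for 150 but only 90 remain, so it gets 90.
Total = 200×190 + 140×90 = 50600.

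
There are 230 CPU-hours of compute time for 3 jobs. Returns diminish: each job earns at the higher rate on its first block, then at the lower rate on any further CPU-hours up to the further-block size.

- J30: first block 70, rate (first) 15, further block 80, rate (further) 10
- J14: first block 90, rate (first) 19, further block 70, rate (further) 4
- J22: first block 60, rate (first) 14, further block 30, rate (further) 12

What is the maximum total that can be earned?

Rank every tier by rate: J14/first 19 > J30/first 15 > J22/first 14 > J22/second 12 > J30/second 10 > J14/second 4.
Fill J14 first block (90 at 19) ; 140 left.
J30 first at 15: fill all 70 ; 70 left.
J22/first (14): +60 ; 10 left.
J22 second at 12: only 10 left, fill 10.
Total = 19×90 + 15×70 + 14×60 + 12×10 = 3720.

3720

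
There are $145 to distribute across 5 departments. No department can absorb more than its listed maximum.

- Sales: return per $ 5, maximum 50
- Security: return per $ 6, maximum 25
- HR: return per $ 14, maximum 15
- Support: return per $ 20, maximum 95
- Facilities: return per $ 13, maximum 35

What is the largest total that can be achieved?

2565

Order the departments by return per $: Support 20 > HR 14 > Facilities 13 > Security 6 > Sales 5.
Give Support 95 to hit its cap of 95 → 50 left.
HR takes 15 to reach its cap of 15 → 35 left.
Give Facilities 35 to hit its cap of 35 → 0 left.
Total = 14×15 + 20×95 + 13×35 = 2565.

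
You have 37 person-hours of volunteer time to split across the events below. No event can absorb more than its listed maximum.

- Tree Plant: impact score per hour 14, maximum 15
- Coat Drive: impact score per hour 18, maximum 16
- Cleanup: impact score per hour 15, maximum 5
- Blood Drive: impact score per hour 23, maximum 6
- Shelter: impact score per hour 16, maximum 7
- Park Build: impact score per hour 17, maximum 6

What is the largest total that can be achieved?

Highest impact score per hour first: Blood Drive 23 > Coat Drive 18 > Park Build 17 > Shelter 16 > Cleanup 15 > Tree Plant 14.
Blood Drive takes 6 to reach its cap of 6 → 31 left.
Coat Drive: +16 to 16 (cap) → 15 left.
Give Park Build 6 to hit its cap of 6 → 9 left.
Shelter: +7 to 7 (cap) → 2 left.
Only 2 left; Cleanup takes them to reach 2.
Total = 18×16 + 15×2 + 23×6 + 16×7 + 17×6 = 670.

670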